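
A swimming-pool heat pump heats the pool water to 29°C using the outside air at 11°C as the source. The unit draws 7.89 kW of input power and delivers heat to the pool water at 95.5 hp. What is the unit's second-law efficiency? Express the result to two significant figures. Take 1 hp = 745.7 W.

Converting, Q̇_H = 95.50 hp = 71.21 kW, so COP_actual = Q̇_H/Ẇ = 71.21/7.890 = 9.026.
In absolute terms T_C = 284.15 K and T_H = 302.15 K, so ΔT = 18.00 K.
COP_Carnot = T_H/ΔT = 302.15/18.00 = 16.79.
η_II = COP_actual/COP_Carnot = 9.026/16.79 = 0.5377.

0.54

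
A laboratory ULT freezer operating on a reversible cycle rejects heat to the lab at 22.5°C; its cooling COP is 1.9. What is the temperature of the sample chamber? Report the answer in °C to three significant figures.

For a Carnot refrigerator COP_R = T_C/(T_H − T_C), so T_C = COP·T_H/(1 + COP).
With T_H = 295.65 K, T_C = 1.9 × 295.65/2.900 = 193.70 K.
Converting, 193.70 K = -79.45°C.

-79.4 °C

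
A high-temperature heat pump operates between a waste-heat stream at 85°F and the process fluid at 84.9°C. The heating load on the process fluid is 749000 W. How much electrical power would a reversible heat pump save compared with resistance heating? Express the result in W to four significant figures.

633000 W

In absolute terms T_C = 302.59 K and T_H = 358.05 K, so ΔT = 55.46 K.
COP_Carnot = T_H/ΔT = 358.05/55.46 = 6.457.
Resistance heating needs Ẇ_res = Q̇_H = 749000 W; the reversible heat pump needs only Ẇ_hp = Q̇_H/COP = 116000 W.
Saving = 749000 − 116000 = 633000 W.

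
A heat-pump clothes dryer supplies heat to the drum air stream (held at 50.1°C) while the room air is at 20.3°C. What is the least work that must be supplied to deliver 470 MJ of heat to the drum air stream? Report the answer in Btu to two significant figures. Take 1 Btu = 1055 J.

41000 Btu

In absolute terms T_C = 293.45 K and T_H = 323.25 K, so ΔT = 29.80 K.
The reversible limit is COP_HP = T_H/ΔT = 10.85, so W_min = Q_H/COP = Q_H·ΔT/T_H.
W_min = 470.0 × 29.80/323.25 = 43.33 MJ = 41070 Btu.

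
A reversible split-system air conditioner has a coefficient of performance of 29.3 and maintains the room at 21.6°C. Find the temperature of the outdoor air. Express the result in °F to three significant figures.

89.0 °F

COP_R = T_C/(T_H − T_C) gives T_H − T_C = T_C/COP.
With T_C = 294.75 K, T_H = 294.75 × (1 + 1/29.3) = 304.81 K.
Converting, 304.81 K = 88.99°F.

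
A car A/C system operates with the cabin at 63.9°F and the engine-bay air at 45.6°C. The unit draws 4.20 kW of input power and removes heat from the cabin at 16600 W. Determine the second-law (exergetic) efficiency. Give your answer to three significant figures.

Converting, Q̇_C = 16600 W = 16.60 kW, so COP_actual = Q̇_C/Ẇ = 16.60/4.200 = 3.952.
In absolute terms T_C = 290.87 K and T_H = 318.75 K, so ΔT = 27.88 K.
COP_Carnot = T_C/ΔT = 290.87/27.88 = 10.43.
η_II = COP_actual/COP_Carnot = 3.952/10.43 = 0.3788.

0.379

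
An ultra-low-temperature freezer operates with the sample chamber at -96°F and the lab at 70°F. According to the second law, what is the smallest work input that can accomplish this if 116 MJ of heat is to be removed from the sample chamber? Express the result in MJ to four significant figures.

In absolute terms T_C = 202.04 K and T_H = 294.26 K, so ΔT = 92.22 K.
The reversible limit is COP_R = T_C/ΔT = 2.191, so W_min = Q_C/COP = Q_C·ΔT/T_C.
W_min = 116.0 × 92.22/202.04 = 52.95 MJ.

52.95 MJ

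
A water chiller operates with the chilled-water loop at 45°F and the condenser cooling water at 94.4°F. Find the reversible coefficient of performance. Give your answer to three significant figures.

10.2

In absolute terms T_C = 280.37 K and T_H = 307.82 K, so ΔT = 27.44 K.
For a reversible cycle, COP_Carnot = T_C/ΔT = 280.37/27.44 = 10.22.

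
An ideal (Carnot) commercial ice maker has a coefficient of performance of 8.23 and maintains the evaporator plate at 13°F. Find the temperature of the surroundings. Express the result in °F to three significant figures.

COP_R = T_C/(T_H − T_C) gives T_H − T_C = T_C/COP.
With T_C = 262.59 K, T_H = 262.59 × (1 + 1/8.23) = 294.50 K.
Converting, 294.50 K = 70.43°F.

70.4 °F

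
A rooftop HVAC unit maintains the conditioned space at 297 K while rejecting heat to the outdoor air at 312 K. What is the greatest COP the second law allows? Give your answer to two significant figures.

20

The reservoir spacing is ΔT = 312 − 297 = 15.00 K.
For a reversible cycle, COP_Carnot = T_C/ΔT = 297.00/15.00 = 19.80.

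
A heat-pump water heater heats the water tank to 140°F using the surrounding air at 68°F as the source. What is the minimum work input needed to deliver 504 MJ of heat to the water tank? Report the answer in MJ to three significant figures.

60.5 MJ

In absolute terms T_C = 293.15 K and T_H = 333.15 K, so ΔT = 40.00 K.
The reversible limit is COP_HP = T_H/ΔT = 8.329, so W_min = Q_H/COP = Q_H·ΔT/T_H.
W_min = 504.0 × 40.00/333.15 = 60.51 MJ.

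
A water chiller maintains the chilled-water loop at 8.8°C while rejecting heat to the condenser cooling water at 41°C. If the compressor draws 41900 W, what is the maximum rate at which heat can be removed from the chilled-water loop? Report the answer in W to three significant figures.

367000 W

In absolute terms T_C = 281.95 K and T_H = 314.15 K, so ΔT = 32.20 K.
COP_Carnot = T_C/ΔT = 281.95/32.20 = 8.756.
Q̇_max = COP_Carnot × Ẇ = 8.756 × 41900 W = 366900 W.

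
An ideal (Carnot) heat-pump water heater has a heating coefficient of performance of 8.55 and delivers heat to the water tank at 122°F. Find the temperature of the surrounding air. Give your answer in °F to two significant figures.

COP_HP = T_H/(T_H − T_C) gives T_H − T_C = T_H/COP.
With T_H = 323.15 K, T_C = 323.15 × (1 − 1/8.55) = 285.35 K.
Converting, 285.35 K = 53.97°F.

54 °F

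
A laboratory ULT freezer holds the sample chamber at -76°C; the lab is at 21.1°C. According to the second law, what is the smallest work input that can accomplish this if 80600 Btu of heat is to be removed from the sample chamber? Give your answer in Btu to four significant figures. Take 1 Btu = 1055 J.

In absolute terms T_C = 197.15 K and T_H = 294.25 K, so ΔT = 97.10 K.
The reversible limit is COP_R = T_C/ΔT = 2.030, so W_min = Q_C/COP = Q_C·ΔT/T_C.
W_min = 80600 × 97.10/197.15 = 39700 Btu.

39700 Btu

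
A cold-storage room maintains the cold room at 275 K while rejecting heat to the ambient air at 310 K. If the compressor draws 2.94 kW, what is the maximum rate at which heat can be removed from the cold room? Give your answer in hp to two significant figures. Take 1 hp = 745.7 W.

The reservoir spacing is ΔT = 310 − 275 = 35.00 K.
COP_Carnot = T_C/ΔT = 275.00/35.00 = 7.857.
Q̇_max = COP_Carnot × Ẇ = 7.857 × 2.940 kW = 23.10 kW = 30.98 hp.

31 hp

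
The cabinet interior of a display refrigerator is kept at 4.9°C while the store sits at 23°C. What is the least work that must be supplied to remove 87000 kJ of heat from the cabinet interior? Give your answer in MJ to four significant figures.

In absolute terms T_C = 278.05 K and T_H = 296.15 K, so ΔT = 18.10 K.
The reversible limit is COP_R = T_C/ΔT = 15.36, so W_min = Q_C/COP = Q_C·ΔT/T_C.
W_min = 87000 × 18.10/278.05 = 5663 kJ = 5.663 MJ.

5.663 MJ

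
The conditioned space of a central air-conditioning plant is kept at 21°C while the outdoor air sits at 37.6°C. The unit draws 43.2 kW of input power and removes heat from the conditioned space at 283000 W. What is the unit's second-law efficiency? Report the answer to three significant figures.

0.370

Converting, Q̇_C = 283000 W = 283.0 kW, so COP_actual = Q̇_C/Ẇ = 283.0/43.20 = 6.551.
In absolute terms T_C = 294.15 K and T_H = 310.75 K, so ΔT = 16.60 K.
COP_Carnot = T_C/ΔT = 294.15/16.60 = 17.72.
η_II = COP_actual/COP_Carnot = 6.551/17.72 = 0.3697.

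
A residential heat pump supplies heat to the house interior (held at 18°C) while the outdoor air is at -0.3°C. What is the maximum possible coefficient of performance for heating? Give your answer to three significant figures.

15.9

In absolute terms T_C = 272.85 K and T_H = 291.15 K, so ΔT = 18.30 K.
For a reversible cycle, COP_Carnot = T_H/ΔT = 291.15/18.30 = 15.91.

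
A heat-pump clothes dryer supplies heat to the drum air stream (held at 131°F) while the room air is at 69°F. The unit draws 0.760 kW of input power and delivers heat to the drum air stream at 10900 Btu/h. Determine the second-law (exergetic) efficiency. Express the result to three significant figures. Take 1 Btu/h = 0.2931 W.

0.441

Converting, Q̇_H = 10900 Btu/h = 3.195 kW, so COP_actual = Q̇_H/Ẇ = 3.195/0.7600 = 4.204.
In absolute terms T_C = 293.71 K and T_H = 328.15 K, so ΔT = 34.44 K.
COP_Carnot = T_H/ΔT = 328.15/34.44 = 9.527.
η_II = COP_actual/COP_Carnot = 4.204/9.527 = 0.4412.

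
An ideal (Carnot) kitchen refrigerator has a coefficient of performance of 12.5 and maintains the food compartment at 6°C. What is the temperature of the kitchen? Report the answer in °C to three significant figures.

28.3 °C

COP_R = T_C/(T_H − T_C) gives T_H − T_C = T_C/COP.
With T_C = 279.15 K, T_H = 279.15 × (1 + 1/12.5) = 301.48 K.
Converting, 301.48 K = 28.33°C.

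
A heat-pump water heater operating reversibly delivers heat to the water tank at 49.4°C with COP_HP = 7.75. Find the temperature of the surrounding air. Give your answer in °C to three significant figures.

7.78 °C

COP_HP = T_H/(T_H − T_C) gives T_H − T_C = T_H/COP.
With T_H = 322.55 K, T_C = 322.55 × (1 − 1/7.75) = 280.93 K.
Converting, 280.93 K = 7.78°C.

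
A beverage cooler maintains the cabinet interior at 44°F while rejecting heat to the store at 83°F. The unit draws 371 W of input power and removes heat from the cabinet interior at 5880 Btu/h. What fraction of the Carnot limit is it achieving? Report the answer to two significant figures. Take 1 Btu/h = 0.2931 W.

0.36

Converting, Q̇_C = 5880 Btu/h = 1723 W, so COP_actual = Q̇_C/Ẇ = 1723/371.0 = 4.645.
In absolute terms T_C = 279.82 K and T_H = 301.48 K, so ΔT = 21.67 K.
COP_Carnot = T_C/ΔT = 279.82/21.67 = 12.91.
η_II = COP_actual/COP_Carnot = 4.645/12.91 = 0.3597.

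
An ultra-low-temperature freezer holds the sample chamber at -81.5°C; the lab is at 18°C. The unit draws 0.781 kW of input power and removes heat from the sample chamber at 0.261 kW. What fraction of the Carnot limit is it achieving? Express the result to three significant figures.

0.174

COP_actual = Q̇_C/Ẇ = 0.2610/0.7810 = 0.3342.
In absolute terms T_C = 191.65 K and T_H = 291.15 K, so ΔT = 99.50 K.
COP_Carnot = T_C/ΔT = 191.65/99.50 = 1.926.
η_II = COP_actual/COP_Carnot = 0.3342/1.926 = 0.1735.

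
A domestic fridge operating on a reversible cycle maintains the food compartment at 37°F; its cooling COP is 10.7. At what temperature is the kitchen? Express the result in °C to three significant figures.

COP_R = T_C/(T_H − T_C) gives T_H − T_C = T_C/COP.
With T_C = 275.93 K, T_H = 275.93 × (1 + 1/10.7) = 301.72 K.
Converting, 301.72 K = 28.57°C.

28.6 °C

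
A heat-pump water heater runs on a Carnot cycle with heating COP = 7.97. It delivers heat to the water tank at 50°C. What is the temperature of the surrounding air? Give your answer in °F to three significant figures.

COP_HP = T_H/(T_H − T_C) gives T_H − T_C = T_H/COP.
With T_H = 323.15 K, T_C = 323.15 × (1 − 1/7.97) = 282.60 K.
Converting, 282.60 K = 49.02°F.

49.0 °F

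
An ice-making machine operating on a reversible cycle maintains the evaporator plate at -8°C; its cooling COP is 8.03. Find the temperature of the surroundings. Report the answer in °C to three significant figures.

COP_R = T_C/(T_H − T_C) gives T_H − T_C = T_C/COP.
With T_C = 265.15 K, T_H = 265.15 × (1 + 1/8.03) = 298.17 K.
Converting, 298.17 K = 25.02°C.

25.0 °C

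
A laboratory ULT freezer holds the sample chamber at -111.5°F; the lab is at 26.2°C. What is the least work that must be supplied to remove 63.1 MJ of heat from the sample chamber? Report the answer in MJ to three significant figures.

In absolute terms T_C = 193.43 K and T_H = 299.35 K, so ΔT = 105.9 K.
The reversible limit is COP_R = T_C/ΔT = 1.826, so W_min = Q_C/COP = Q_C·ΔT/T_C.
W_min = 63.10 × 105.9/193.43 = 34.55 MJ.

34.6 MJ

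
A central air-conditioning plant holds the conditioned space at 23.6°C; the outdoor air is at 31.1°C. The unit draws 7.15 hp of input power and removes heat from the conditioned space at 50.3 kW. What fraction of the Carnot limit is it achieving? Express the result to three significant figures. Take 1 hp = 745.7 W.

Converting, Q̇_C = 50.30 kW = 67.45 hp, so COP_actual = Q̇_C/Ẇ = 67.45/7.150 = 9.434.
In absolute terms T_C = 296.75 K and T_H = 304.25 K, so ΔT = 7.500 K.
COP_Carnot = T_C/ΔT = 296.75/7.500 = 39.57.
η_II = COP_actual/COP_Carnot = 9.434/39.57 = 0.2384.

0.238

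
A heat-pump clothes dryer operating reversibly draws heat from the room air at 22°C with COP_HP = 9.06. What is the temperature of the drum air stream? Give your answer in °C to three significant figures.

58.6 °C

COP_HP = T_H/(T_H − T_C) rearranges to T_H = COP·T_C/(COP − 1).
With T_C = 295.15 K, T_H = 9.06 × 295.15/8.060 = 331.77 K.
Converting, 331.77 K = 58.62°C.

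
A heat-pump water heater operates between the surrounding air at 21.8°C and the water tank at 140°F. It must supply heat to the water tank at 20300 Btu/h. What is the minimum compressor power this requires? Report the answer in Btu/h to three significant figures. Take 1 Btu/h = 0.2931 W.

2330 Btu/h

In absolute terms T_C = 294.95 K and T_H = 333.15 K, so ΔT = 38.20 K.
COP_Carnot = T_H/ΔT = 333.15/38.20 = 8.721.
Ẇ_min = Q̇/COP_Carnot = 20300/8.721 = 2328 Btu/h.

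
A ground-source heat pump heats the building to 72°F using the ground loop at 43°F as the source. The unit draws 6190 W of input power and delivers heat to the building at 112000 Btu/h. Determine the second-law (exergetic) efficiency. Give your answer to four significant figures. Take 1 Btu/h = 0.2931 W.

0.2893

Converting, Q̇_H = 112000 Btu/h = 32830 W, so COP_actual = Q̇_H/Ẇ = 32830/6190 = 5.303.
In absolute terms T_C = 279.26 K and T_H = 295.37 K, so ΔT = 16.11 K.
COP_Carnot = T_H/ΔT = 295.37/16.11 = 18.33.
η_II = COP_actual/COP_Carnot = 5.303/18.33 = 0.2893.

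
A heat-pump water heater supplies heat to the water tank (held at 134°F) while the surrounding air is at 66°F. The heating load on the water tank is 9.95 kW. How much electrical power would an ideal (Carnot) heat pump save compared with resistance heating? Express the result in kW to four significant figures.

8.810 kW

In absolute terms T_C = 292.04 K and T_H = 329.82 K, so ΔT = 37.78 K.
COP_Carnot = T_H/ΔT = 329.82/37.78 = 8.730.
Resistance heating needs Ẇ_res = Q̇_H = 9.950 kW; the reversible heat pump needs only Ẇ_hp = Q̇_H/COP = 1.140 kW.
Saving = 9.950 − 1.140 = 8.810 kW.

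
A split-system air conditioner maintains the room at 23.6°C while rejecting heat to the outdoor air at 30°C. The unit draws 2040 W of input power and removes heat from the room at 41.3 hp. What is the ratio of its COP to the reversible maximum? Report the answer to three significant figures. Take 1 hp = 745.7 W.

Converting, Q̇_C = 41.30 hp = 30800 W, so COP_actual = Q̇_C/Ẇ = 30800/2040 = 15.10.
In absolute terms T_C = 296.75 K and T_H = 303.15 K, so ΔT = 6.400 K.
COP_Carnot = T_C/ΔT = 296.75/6.400 = 46.37.
η_II = COP_actual/COP_Carnot = 15.10/46.37 = 0.3256.

0.326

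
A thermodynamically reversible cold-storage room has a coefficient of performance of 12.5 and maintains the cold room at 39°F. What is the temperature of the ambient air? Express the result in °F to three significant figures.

78.9 °F

COP_R = T_C/(T_H − T_C) gives T_H − T_C = T_C/COP.
With T_C = 277.04 K, T_H = 277.04 × (1 + 1/12.5) = 299.20 K.
Converting, 299.20 K = 78.89°F.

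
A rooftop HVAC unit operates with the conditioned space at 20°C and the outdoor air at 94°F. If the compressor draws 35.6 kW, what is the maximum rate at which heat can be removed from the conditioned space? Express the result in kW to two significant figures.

720 kW

In absolute terms T_C = 293.15 K and T_H = 307.59 K, so ΔT = 14.44 K.
COP_Carnot = T_C/ΔT = 293.15/14.44 = 20.30.
Q̇_max = COP_Carnot × Ẇ = 20.30 × 35.60 kW = 722.5 kW.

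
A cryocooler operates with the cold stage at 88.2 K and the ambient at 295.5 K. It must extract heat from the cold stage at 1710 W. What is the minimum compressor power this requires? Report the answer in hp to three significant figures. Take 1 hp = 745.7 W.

The reservoir spacing is ΔT = 295.5 − 88.2 = 207.3 K.
COP_Carnot = T_C/ΔT = 88.20/207.3 = 0.4255.
Ẇ_min = Q̇/COP_Carnot = 1710/0.4255 = 4019 W = 5.390 hp.

5.39 hp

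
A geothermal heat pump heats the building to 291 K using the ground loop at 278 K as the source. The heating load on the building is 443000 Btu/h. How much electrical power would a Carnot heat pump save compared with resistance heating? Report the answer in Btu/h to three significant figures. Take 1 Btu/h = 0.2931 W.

423000 Btu/h

The reservoir spacing is ΔT = 291 − 278 = 13.00 K.
COP_Carnot = T_H/ΔT = 291.00/13.00 = 22.38.
Resistance heating needs Ẇ_res = Q̇_H = 443000 Btu/h; the reversible heat pump needs only Ẇ_hp = Q̇_H/COP = 19790 Btu/h.
Saving = 443000 − 19790 = 423200 Btu/h.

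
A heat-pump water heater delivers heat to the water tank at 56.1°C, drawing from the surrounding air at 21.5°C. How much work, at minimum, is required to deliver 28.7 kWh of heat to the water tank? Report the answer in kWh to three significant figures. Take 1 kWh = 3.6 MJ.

3.02 kWh

In absolute terms T_C = 294.65 K and T_H = 329.25 K, so ΔT = 34.60 K.
The reversible limit is COP_HP = T_H/ΔT = 9.516, so W_min = Q_H/COP = Q_H·ΔT/T_H.
W_min = 28.70 × 34.60/329.25 = 3.016 kWh.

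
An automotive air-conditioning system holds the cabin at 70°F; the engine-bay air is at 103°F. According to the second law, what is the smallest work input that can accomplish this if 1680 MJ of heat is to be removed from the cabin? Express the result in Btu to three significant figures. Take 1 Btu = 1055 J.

99200 Btu

In absolute terms T_C = 294.26 K and T_H = 312.59 K, so ΔT = 18.33 K.
The reversible limit is COP_R = T_C/ΔT = 16.05, so W_min = Q_C/COP = Q_C·ΔT/T_C.
W_min = 1680 × 18.33/294.26 = 104.7 MJ = 99210 Btu.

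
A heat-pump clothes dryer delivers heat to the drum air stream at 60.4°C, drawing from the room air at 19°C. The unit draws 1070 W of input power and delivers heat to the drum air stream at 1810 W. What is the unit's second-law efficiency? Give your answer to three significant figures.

COP_actual = Q̇_H/Ẇ = 1810/1070 = 1.692.
In absolute terms T_C = 292.15 K and T_H = 333.55 K, so ΔT = 41.40 K.
COP_Carnot = T_H/ΔT = 333.55/41.40 = 8.057.
η_II = COP_actual/COP_Carnot = 1.692/8.057 = 0.2100.

0.210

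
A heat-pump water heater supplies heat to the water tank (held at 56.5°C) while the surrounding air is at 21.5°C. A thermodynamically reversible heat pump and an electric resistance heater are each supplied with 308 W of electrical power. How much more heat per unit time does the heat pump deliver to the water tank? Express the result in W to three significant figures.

In absolute terms T_C = 294.65 K and T_H = 329.65 K, so ΔT = 35.00 K.
COP_Carnot = T_H/ΔT = 329.65/35.00 = 9.419.
The heat pump delivers Q̇_H = COP × Ẇ = 2901 W; the resistance heater delivers Ẇ = 308.0 W.
Extra = (COP − 1)·Ẇ = 2593 W.

2590 W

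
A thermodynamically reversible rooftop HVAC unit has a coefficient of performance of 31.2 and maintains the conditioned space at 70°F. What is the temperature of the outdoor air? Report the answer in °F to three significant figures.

87.0 °F

COP_R = T_C/(T_H − T_C) gives T_H − T_C = T_C/COP.
With T_C = 294.26 K, T_H = 294.26 × (1 + 1/31.2) = 303.69 K.
Converting, 303.69 K = 86.98°F.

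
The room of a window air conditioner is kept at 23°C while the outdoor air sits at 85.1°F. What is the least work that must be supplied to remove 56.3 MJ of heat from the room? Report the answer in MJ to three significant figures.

1.24 MJ

In absolute terms T_C = 296.15 K and T_H = 302.65 K, so ΔT = 6.500 K.
The reversible limit is COP_R = T_C/ΔT = 45.56, so W_min = Q_C/COP = Q_C·ΔT/T_C.
W_min = 56.30 × 6.500/296.15 = 1.236 MJ.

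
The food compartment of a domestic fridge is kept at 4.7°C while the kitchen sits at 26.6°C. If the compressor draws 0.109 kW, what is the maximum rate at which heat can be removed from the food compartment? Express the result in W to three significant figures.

In absolute terms T_C = 277.85 K and T_H = 299.75 K, so ΔT = 21.90 K.
COP_Carnot = T_C/ΔT = 277.85/21.90 = 12.69.
Q̇_max = COP_Carnot × Ẇ = 12.69 × 0.1090 kW = 1.383 kW = 1383 W.

1380 W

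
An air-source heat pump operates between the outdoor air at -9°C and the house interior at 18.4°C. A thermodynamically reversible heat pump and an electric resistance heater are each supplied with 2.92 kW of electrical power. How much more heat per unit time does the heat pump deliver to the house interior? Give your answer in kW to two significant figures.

In absolute terms T_C = 264.15 K and T_H = 291.55 K, so ΔT = 27.40 K.
COP_Carnot = T_H/ΔT = 291.55/27.40 = 10.64.
The heat pump delivers Q̇_H = COP × Ẇ = 31.07 kW; the resistance heater delivers Ẇ = 2.920 kW.
Extra = (COP − 1)·Ẇ = 28.15 kW.

28 kW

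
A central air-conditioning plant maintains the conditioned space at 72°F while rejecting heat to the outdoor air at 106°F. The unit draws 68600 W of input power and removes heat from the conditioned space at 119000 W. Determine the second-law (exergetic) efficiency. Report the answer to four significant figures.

COP_actual = Q̇_C/Ẇ = 119000/68600 = 1.735.
In absolute terms T_C = 295.37 K and T_H = 314.26 K, so ΔT = 18.89 K.
COP_Carnot = T_C/ΔT = 295.37/18.89 = 15.64.
η_II = COP_actual/COP_Carnot = 1.735/15.64 = 0.1109.

0.1109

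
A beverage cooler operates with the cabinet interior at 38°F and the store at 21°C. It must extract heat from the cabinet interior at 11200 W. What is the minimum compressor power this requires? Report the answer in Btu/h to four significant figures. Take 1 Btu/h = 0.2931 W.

In absolute terms T_C = 276.48 K and T_H = 294.15 K, so ΔT = 17.67 K.
COP_Carnot = T_C/ΔT = 276.48/17.67 = 15.65.
Ẇ_min = Q̇/COP_Carnot = 11200/15.65 = 715.7 W = 2442 Btu/h.

2442 Btu/h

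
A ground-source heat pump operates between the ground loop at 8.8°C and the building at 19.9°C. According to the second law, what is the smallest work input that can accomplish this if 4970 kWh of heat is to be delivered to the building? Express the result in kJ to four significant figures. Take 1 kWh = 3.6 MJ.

677700 kJ

In absolute terms T_C = 281.95 K and T_H = 293.05 K, so ΔT = 11.10 K.
The reversible limit is COP_HP = T_H/ΔT = 26.40, so W_min = Q_H/COP = Q_H·ΔT/T_H.
W_min = 4970 × 11.10/293.05 = 188.3 kWh = 677700 kJ.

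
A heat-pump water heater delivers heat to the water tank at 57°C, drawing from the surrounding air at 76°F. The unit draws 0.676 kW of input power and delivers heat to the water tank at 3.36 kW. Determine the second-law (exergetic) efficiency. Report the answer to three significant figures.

0.490

COP_actual = Q̇_H/Ẇ = 3.360/0.6760 = 4.970.
In absolute terms T_C = 297.59 K and T_H = 330.15 K, so ΔT = 32.56 K.
COP_Carnot = T_H/ΔT = 330.15/32.56 = 10.14.
η_II = COP_actual/COP_Carnot = 4.970/10.14 = 0.4901.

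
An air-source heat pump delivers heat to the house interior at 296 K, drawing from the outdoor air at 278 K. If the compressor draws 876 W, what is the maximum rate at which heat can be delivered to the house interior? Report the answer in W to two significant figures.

The reservoir spacing is ΔT = 296 − 278 = 18.00 K.
COP_Carnot = T_H/ΔT = 296.00/18.00 = 16.44.
Q̇_max = COP_Carnot × Ẇ = 16.44 × 876.0 W = 14410 W.

14000 W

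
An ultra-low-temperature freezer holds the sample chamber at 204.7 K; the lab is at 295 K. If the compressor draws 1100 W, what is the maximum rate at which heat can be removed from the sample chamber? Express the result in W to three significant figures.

The reservoir spacing is ΔT = 295 − 204.7 = 90.30 K.
COP_Carnot = T_C/ΔT = 204.70/90.30 = 2.267.
Q̇_max = COP_Carnot × Ẇ = 2.267 × 1100 W = 2494 W.

2490 W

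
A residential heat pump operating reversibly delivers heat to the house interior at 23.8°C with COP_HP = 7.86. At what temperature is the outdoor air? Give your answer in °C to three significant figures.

COP_HP = T_H/(T_H − T_C) gives T_H − T_C = T_H/COP.
With T_H = 296.95 K, T_C = 296.95 × (1 − 1/7.86) = 259.17 K.
Converting, 259.17 K = -13.98°C.

-14.0 °C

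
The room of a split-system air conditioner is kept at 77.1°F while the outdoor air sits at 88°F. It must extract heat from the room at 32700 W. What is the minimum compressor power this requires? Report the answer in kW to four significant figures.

In absolute terms T_C = 298.21 K and T_H = 304.26 K, so ΔT = 6.056 K.
COP_Carnot = T_C/ΔT = 298.21/6.056 = 49.24.
Ẇ_min = Q̇/COP_Carnot = 32700/49.24 = 664.0 W = 0.6640 kW.

0.6640 kW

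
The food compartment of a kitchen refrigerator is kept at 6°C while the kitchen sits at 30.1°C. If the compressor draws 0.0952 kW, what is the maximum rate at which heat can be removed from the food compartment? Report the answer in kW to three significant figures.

1.10 kW

In absolute terms T_C = 279.15 K and T_H = 303.25 K, so ΔT = 24.10 K.
COP_Carnot = T_C/ΔT = 279.15/24.10 = 11.58.
Q̇_max = COP_Carnot × Ẇ = 11.58 × 0.09520 kW = 1.103 kW.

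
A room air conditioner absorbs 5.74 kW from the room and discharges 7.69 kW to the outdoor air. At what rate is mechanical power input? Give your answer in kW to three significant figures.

1.95 kW

For a cyclic device the first law requires Q̇_H = Q̇_C + Ẇ.
Ẇ = Q̇_H − Q̇_C = 1.950 kW.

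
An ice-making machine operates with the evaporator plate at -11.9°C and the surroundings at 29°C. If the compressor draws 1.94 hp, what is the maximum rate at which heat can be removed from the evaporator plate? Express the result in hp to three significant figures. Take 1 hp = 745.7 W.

12.4 hp

In absolute terms T_C = 261.25 K and T_H = 302.15 K, so ΔT = 40.90 K.
COP_Carnot = T_C/ΔT = 261.25/40.90 = 6.388.
Q̇_max = COP_Carnot × Ẇ = 6.388 × 1.940 hp = 12.39 hp.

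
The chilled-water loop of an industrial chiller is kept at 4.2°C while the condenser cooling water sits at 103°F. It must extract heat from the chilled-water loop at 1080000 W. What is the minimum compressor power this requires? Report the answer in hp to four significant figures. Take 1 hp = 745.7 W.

184.0 hp

In absolute terms T_C = 277.35 K and T_H = 312.59 K, so ΔT = 35.24 K.
COP_Carnot = T_C/ΔT = 277.35/35.24 = 7.869.
Ẇ_min = Q̇/COP_Carnot = 1080000/7.869 = 137200 W = 184.0 hp.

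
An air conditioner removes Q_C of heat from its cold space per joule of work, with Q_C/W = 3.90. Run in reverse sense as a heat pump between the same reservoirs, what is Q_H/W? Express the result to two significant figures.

The first law on one cycle gives Q_H = Q_C + W, so Q_H/W = Q_C/W + 1.
COP_HP = COP_R + 1 = 3.90 + 1 = 4.90.

4.9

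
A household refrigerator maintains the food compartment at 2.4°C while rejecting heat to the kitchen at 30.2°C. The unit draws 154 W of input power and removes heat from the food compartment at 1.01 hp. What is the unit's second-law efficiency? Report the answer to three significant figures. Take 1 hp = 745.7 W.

0.493

Converting, Q̇_C = 1.010 hp = 753.2 W, so COP_actual = Q̇_C/Ẇ = 753.2/154.0 = 4.891.
In absolute terms T_C = 275.55 K and T_H = 303.35 K, so ΔT = 27.80 K.
COP_Carnot = T_C/ΔT = 275.55/27.80 = 9.912.
η_II = COP_actual/COP_Carnot = 4.891/9.912 = 0.4934.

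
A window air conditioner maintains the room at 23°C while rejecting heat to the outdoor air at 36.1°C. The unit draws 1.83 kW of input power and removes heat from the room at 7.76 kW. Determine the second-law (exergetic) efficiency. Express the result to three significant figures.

0.188

COP_actual = Q̇_C/Ẇ = 7.760/1.830 = 4.240.
In absolute terms T_C = 296.15 K and T_H = 309.25 K, so ΔT = 13.10 K.
COP_Carnot = T_C/ΔT = 296.15/13.10 = 22.61.
η_II = COP_actual/COP_Carnot = 4.240/22.61 = 0.1876.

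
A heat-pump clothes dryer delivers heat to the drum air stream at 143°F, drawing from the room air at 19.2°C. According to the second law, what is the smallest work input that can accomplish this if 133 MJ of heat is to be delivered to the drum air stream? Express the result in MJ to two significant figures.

17 MJ

In absolute terms T_C = 292.35 K and T_H = 334.82 K, so ΔT = 42.47 K.
The reversible limit is COP_HP = T_H/ΔT = 7.884, so W_min = Q_H/COP = Q_H·ΔT/T_H.
W_min = 133.0 × 42.47/334.82 = 16.87 MJ.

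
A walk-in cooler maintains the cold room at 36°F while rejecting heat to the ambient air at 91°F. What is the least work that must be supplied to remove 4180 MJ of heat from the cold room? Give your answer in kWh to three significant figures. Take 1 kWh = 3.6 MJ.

In absolute terms T_C = 275.37 K and T_H = 305.93 K, so ΔT = 30.56 K.
The reversible limit is COP_R = T_C/ΔT = 9.012, so W_min = Q_C/COP = Q_C·ΔT/T_C.
W_min = 4180 × 30.56/275.37 = 463.8 MJ = 128.8 kWh.

129 kWh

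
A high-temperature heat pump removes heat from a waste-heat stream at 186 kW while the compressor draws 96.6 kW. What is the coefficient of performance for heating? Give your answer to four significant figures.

2.925

The first law gives Q̇_H = Q̇_C + Ẇ, so the three rates are Q̇_C = 186.0, Q̇_H = 282.6, Ẇ = 96.60 kW.
COP_HP = Q̇_H/Ẇ = 282.6/96.60 = 2.925.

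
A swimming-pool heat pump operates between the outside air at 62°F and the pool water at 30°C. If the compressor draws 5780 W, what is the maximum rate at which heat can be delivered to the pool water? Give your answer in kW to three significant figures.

131 kW

In absolute terms T_C = 289.82 K and T_H = 303.15 K, so ΔT = 13.33 K.
COP_Carnot = T_H/ΔT = 303.15/13.33 = 22.74.
Q̇_max = COP_Carnot × Ẇ = 22.74 × 5780 W = 131400 W = 131.4 kW.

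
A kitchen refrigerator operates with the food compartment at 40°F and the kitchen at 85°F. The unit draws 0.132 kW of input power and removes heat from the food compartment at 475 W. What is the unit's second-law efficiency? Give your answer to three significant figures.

Converting, Q̇_C = 475.0 W = 0.4750 kW, so COP_actual = Q̇_C/Ẇ = 0.4750/0.1320 = 3.598.
In absolute terms T_C = 277.59 K and T_H = 302.59 K, so ΔT = 25.00 K.
COP_Carnot = T_C/ΔT = 277.59/25.00 = 11.10.
η_II = COP_actual/COP_Carnot = 3.598/11.10 = 0.3241.

0.324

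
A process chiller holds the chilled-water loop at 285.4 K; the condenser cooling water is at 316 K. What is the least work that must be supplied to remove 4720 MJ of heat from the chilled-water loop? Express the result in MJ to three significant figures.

The reservoir spacing is ΔT = 316 − 285.4 = 30.60 K.
The reversible limit is COP_R = T_C/ΔT = 9.327, so W_min = Q_C/COP = Q_C·ΔT/T_C.
W_min = 4720 × 30.60/285.40 = 506.1 MJ.

506 MJ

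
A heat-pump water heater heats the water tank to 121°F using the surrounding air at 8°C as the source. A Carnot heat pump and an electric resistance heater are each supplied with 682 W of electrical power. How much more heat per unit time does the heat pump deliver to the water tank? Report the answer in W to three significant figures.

4630 W

In absolute terms T_C = 281.15 K and T_H = 322.59 K, so ΔT = 41.44 K.
COP_Carnot = T_H/ΔT = 322.59/41.44 = 7.784.
The heat pump delivers Q̇_H = COP × Ẇ = 5309 W; the resistance heater delivers Ẇ = 682.0 W.
Extra = (COP − 1)·Ẇ = 4627 W.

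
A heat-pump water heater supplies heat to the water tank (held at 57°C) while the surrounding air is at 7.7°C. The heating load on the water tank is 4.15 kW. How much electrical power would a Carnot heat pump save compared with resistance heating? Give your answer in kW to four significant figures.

3.530 kW

In absolute terms T_C = 280.85 K and T_H = 330.15 K, so ΔT = 49.30 K.
COP_Carnot = T_H/ΔT = 330.15/49.30 = 6.697.
Resistance heating needs Ẇ_res = Q̇_H = 4.150 kW; the reversible heat pump needs only Ẇ_hp = Q̇_H/COP = 0.6197 kW.
Saving = 4.150 − 0.6197 = 3.530 kW.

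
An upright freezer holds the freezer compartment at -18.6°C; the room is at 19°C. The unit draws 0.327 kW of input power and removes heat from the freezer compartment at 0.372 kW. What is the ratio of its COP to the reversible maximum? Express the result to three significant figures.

0.168

COP_actual = Q̇_C/Ẇ = 0.3720/0.3270 = 1.138.
In absolute terms T_C = 254.55 K and T_H = 292.15 K, so ΔT = 37.60 K.
COP_Carnot = T_C/ΔT = 254.55/37.60 = 6.770.
η_II = COP_actual/COP_Carnot = 1.138/6.770 = 0.1680.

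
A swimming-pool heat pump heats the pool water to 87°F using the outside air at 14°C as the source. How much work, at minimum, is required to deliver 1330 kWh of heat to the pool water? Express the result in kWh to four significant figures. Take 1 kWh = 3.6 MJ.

In absolute terms T_C = 287.15 K and T_H = 303.71 K, so ΔT = 16.56 K.
The reversible limit is COP_HP = T_H/ΔT = 18.34, so W_min = Q_H/COP = Q_H·ΔT/T_H.
W_min = 1330 × 16.56/303.71 = 72.50 kWh.

72.50 kWh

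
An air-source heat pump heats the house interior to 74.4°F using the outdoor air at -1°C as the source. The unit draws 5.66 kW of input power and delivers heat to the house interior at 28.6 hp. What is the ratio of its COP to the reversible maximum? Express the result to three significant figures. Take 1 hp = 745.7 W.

Converting, Q̇_H = 28.60 hp = 21.33 kW, so COP_actual = Q̇_H/Ẇ = 21.33/5.660 = 3.768.
In absolute terms T_C = 272.15 K and T_H = 296.71 K, so ΔT = 24.56 K.
COP_Carnot = T_H/ΔT = 296.71/24.56 = 12.08.
η_II = COP_actual/COP_Carnot = 3.768/12.08 = 0.3118.

0.312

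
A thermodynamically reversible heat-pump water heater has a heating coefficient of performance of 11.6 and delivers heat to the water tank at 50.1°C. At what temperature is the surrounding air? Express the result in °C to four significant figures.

COP_HP = T_H/(T_H − T_C) gives T_H − T_C = T_H/COP.
With T_H = 323.25 K, T_C = 323.25 × (1 − 1/11.6) = 295.38 K.
Converting, 295.38 K = 22.23°C.

22.23 °C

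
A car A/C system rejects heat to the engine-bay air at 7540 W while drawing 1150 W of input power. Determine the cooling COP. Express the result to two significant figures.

The first law gives Q̇_H = Q̇_C + Ẇ, so the three rates are Q̇_C = 6390, Q̇_H = 7540, Ẇ = 1150 W.
COP_R = Q̇_C/Ẇ = 6390/1150 = 5.557.

5.6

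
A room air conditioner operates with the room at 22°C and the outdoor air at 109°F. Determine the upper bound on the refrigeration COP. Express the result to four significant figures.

14.21

In absolute terms T_C = 295.15 K and T_H = 315.93 K, so ΔT = 20.78 K.
For a reversible cycle, COP_Carnot = T_C/ΔT = 295.15/20.78 = 14.21.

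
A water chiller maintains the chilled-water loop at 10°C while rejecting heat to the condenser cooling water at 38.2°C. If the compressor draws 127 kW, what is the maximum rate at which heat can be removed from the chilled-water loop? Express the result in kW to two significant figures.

1300 kW

In absolute terms T_C = 283.15 K and T_H = 311.35 K, so ΔT = 28.20 K.
COP_Carnot = T_C/ΔT = 283.15/28.20 = 10.04.
Q̇_max = COP_Carnot × Ẇ = 10.04 × 127.0 kW = 1275 kW.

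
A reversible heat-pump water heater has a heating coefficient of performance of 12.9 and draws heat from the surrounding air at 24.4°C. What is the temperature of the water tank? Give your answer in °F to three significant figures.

COP_HP = T_H/(T_H − T_C) rearranges to T_H = COP·T_C/(COP − 1).
With T_C = 297.55 K, T_H = 12.9 × 297.55/11.90 = 322.55 K.
Converting, 322.55 K = 120.93°F.

121 °F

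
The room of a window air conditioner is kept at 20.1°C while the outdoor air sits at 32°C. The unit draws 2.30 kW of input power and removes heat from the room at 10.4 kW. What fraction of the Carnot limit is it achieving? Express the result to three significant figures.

0.183

COP_actual = Q̇_C/Ẇ = 10.40/2.300 = 4.522.
In absolute terms T_C = 293.25 K and T_H = 305.15 K, so ΔT = 11.90 K.
COP_Carnot = T_C/ΔT = 293.25/11.90 = 24.64.
η_II = COP_actual/COP_Carnot = 4.522/24.64 = 0.1835.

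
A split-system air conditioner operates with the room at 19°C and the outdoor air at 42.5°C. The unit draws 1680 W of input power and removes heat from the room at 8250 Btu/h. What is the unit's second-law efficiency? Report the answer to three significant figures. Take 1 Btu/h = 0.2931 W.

Converting, Q̇_C = 8250 Btu/h = 2418 W, so COP_actual = Q̇_C/Ẇ = 2418/1680 = 1.439.
In absolute terms T_C = 292.15 K and T_H = 315.65 K, so ΔT = 23.50 K.
COP_Carnot = T_C/ΔT = 292.15/23.50 = 12.43.
η_II = COP_actual/COP_Carnot = 1.439/12.43 = 0.1158.

0.116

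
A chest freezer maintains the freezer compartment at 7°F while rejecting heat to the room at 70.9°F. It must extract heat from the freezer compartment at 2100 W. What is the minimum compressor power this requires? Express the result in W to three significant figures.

In absolute terms T_C = 259.26 K and T_H = 294.76 K, so ΔT = 35.50 K.
COP_Carnot = T_C/ΔT = 259.26/35.50 = 7.303.
Ẇ_min = Q̇/COP_Carnot = 2100/7.303 = 287.5 W.

288 W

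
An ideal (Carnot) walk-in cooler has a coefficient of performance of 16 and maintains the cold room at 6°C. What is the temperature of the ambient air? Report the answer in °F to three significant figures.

COP_R = T_C/(T_H − T_C) gives T_H − T_C = T_C/COP.
With T_C = 279.15 K, T_H = 279.15 × (1 + 1/16) = 296.60 K.
Converting, 296.60 K = 74.20°F.

74.2 °F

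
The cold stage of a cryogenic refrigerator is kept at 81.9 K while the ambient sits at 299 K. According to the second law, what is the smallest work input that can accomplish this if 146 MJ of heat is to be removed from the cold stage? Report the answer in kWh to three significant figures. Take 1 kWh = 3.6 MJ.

108 kWh

The reservoir spacing is ΔT = 299 − 81.9 = 217.1 K.
The reversible limit is COP_R = T_C/ΔT = 0.3772, so W_min = Q_C/COP = Q_C·ΔT/T_C.
W_min = 146.0 × 217.1/81.90 = 387.0 MJ = 107.5 kWh.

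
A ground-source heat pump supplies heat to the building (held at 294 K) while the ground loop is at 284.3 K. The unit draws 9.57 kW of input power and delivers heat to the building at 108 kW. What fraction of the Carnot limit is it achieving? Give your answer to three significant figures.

0.372

COP_actual = Q̇_H/Ẇ = 108.0/9.570 = 11.29.
The reservoir spacing is ΔT = 294 − 284.3 = 9.700 K.
COP_Carnot = T_H/ΔT = 294.00/9.700 = 30.31.
η_II = COP_actual/COP_Carnot = 11.29/30.31 = 0.3723.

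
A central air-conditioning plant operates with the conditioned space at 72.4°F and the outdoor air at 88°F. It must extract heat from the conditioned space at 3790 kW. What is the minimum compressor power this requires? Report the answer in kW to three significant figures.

111 kW

In absolute terms T_C = 295.59 K and T_H = 304.26 K, so ΔT = 8.667 K.
COP_Carnot = T_C/ΔT = 295.59/8.667 = 34.11.
Ẇ_min = Q̇/COP_Carnot = 3790/34.11 = 111.1 kW.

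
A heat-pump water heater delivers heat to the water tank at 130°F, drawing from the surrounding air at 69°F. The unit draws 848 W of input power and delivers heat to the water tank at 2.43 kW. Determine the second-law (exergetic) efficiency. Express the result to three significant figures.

Converting, Q̇_H = 2.430 kW = 2430 W, so COP_actual = Q̇_H/Ẇ = 2430/848.0 = 2.866.
In absolute terms T_C = 293.71 K and T_H = 327.59 K, so ΔT = 33.89 K.
COP_Carnot = T_H/ΔT = 327.59/33.89 = 9.667.
η_II = COP_actual/COP_Carnot = 2.866/9.667 = 0.2964.

0.296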